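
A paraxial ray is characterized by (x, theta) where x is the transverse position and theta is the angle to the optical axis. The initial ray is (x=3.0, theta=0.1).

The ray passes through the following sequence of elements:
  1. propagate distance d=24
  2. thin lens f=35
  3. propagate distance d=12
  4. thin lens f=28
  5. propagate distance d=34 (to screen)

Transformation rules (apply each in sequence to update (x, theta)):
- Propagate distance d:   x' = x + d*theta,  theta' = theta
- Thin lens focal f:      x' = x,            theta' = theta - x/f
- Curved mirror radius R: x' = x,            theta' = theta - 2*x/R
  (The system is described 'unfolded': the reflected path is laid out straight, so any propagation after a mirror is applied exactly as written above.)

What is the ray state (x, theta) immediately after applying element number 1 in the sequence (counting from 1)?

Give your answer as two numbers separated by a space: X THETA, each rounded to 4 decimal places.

Initial: x=3.0000 theta=0.1000
After 1 (propagate distance d=24): x=5.4000 theta=0.1000
Rounded to 4 decimal places: x = 5.4000, theta = 0.1000

Answer: 5.4000 0.1000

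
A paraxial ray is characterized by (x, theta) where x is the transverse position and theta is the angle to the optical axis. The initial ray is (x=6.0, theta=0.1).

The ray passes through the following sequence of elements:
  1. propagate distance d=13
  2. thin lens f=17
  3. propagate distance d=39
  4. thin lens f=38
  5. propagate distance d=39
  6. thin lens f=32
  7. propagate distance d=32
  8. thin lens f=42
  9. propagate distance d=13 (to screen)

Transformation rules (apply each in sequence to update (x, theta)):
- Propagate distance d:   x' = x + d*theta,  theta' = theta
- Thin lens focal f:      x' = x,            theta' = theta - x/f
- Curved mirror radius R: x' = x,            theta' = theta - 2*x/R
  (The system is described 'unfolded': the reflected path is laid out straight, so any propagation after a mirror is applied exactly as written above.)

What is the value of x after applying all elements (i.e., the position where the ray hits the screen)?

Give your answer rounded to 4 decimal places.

Answer: -1.2779

Derivation:
Initial: x=6.0000 theta=0.1000
After 1 (propagate distance d=13): x=7.3000 theta=0.1000
After 2 (thin lens f=17): x=7.3000 theta=-28/85 (≈-0.3294)
After 3 (propagate distance d=39): x=-943/170 (≈-5.5471) theta=-28/85 (≈-0.3294)
After 4 (thin lens f=38): x=-943/170 (≈-5.5471) theta=-237/1292 (≈-0.1834)
After 5 (propagate distance d=39): x=-82049/6460 (≈-12.7011) theta=-237/1292 (≈-0.1834)
After 6 (thin lens f=32): x=-82049/6460 (≈-12.7011) theta=44129/206720 (≈0.2135)
After 7 (propagate distance d=32): x=-1896/323 (≈-5.8700) theta=44129/206720 (≈0.2135)
After 8 (thin lens f=42): x=-1896/323 (≈-5.8700) theta=511143/1447040 (≈0.3532)
After 9 (propagate distance d=13 (to screen)): x=-1849221/1447040 (≈-1.2779) theta=511143/1447040 (≈0.3532)
Rounded to 4 decimal places: x = -1.2779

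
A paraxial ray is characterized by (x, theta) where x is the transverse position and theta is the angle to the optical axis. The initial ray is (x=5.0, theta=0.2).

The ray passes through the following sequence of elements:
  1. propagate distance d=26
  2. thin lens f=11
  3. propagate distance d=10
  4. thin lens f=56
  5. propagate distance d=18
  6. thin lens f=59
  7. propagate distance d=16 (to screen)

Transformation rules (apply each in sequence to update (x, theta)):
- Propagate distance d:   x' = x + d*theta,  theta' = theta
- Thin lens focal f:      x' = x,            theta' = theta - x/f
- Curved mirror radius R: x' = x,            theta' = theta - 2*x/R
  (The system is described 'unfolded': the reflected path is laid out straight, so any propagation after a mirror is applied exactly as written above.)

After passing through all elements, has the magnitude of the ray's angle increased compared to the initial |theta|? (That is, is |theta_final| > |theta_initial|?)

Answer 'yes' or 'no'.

Answer: yes

Derivation:
Initial: x=5.0000 theta=0.2000
After 1 (propagate distance d=26): x=10.2000 theta=0.2000
After 2 (thin lens f=11): x=10.2000 theta=-8/11 (≈-0.7273)
After 3 (propagate distance d=10): x=161/55 (≈2.9273) theta=-8/11 (≈-0.7273)
After 4 (thin lens f=56): x=161/55 (≈2.9273) theta=-343/440 (≈-0.7795)
After 5 (propagate distance d=18): x=-2443/220 (≈-11.1045) theta=-343/440 (≈-0.7795)
After 6 (thin lens f=59): x=-2443/220 (≈-11.1045) theta=-15351/25960 (≈-0.5913)
After 7 (propagate distance d=16 (to screen)): x=-53389/2596 (≈-20.5659) theta=-15351/25960 (≈-0.5913)
|theta_initial|=0.2000 |theta_final|=15351/25960 (≈0.5913) -> increased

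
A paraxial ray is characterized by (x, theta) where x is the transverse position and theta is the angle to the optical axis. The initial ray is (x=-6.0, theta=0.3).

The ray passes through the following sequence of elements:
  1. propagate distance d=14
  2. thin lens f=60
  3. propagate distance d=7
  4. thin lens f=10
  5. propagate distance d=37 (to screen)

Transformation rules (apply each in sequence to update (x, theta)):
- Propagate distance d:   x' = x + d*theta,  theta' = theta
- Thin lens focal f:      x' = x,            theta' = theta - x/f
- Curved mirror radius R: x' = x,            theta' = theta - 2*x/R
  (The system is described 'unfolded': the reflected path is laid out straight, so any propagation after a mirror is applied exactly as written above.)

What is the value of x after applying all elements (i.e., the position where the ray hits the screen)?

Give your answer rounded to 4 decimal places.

Answer: 10.8330

Derivation:
Initial: x=-6.0000 theta=0.3000
After 1 (propagate distance d=14): x=-1.8000 theta=0.3000
After 2 (thin lens f=60): x=-1.8000 theta=0.3300
After 3 (propagate distance d=7): x=0.5100 theta=0.3300
After 4 (thin lens f=10): x=0.5100 theta=0.2790
After 5 (propagate distance d=37 (to screen)): x=10.8330 theta=0.2790
Rounded to 4 decimal places: x = 10.8330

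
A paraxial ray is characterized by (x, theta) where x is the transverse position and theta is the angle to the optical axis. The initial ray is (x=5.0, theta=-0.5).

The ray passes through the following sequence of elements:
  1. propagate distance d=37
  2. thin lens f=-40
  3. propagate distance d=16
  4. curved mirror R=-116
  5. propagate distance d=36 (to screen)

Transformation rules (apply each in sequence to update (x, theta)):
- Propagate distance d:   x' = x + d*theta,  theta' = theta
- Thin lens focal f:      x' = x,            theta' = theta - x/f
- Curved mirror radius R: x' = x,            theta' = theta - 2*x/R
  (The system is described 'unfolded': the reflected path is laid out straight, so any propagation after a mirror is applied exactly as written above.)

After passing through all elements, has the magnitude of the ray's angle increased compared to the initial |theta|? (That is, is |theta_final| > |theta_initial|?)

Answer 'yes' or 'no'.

Answer: yes

Derivation:
Initial: x=5.0000 theta=-0.5000
After 1 (propagate distance d=37): x=-13.5000 theta=-0.5000
After 2 (thin lens f=-40): x=-13.5000 theta=-0.8375
After 3 (propagate distance d=16): x=-26.9000 theta=-0.8375
After 4 (curved mirror R=-116): x=-26.9000 theta=-3019/2320 (≈-1.3013)
After 5 (propagate distance d=36 (to screen)): x=-42773/580 (≈-73.7466) theta=-3019/2320 (≈-1.3013)
|theta_initial|=0.5000 |theta_final|=3019/2320 (≈1.3013) -> increased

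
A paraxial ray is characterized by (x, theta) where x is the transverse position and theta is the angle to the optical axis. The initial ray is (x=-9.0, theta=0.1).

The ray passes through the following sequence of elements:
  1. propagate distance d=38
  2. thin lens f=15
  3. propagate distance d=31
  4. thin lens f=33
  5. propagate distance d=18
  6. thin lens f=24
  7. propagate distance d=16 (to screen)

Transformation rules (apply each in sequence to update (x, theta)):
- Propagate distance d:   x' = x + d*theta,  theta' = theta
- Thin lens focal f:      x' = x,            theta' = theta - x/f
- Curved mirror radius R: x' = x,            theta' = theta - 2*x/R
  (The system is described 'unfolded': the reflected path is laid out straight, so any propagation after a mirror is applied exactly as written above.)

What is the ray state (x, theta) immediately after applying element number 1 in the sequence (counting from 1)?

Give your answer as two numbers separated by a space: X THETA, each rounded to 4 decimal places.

Answer: -5.2000 0.1000

Derivation:
Initial: x=-9.0000 theta=0.1000
After 1 (propagate distance d=38): x=-5.2000 theta=0.1000
Rounded to 4 decimal places: x = -5.2000, theta = 0.1000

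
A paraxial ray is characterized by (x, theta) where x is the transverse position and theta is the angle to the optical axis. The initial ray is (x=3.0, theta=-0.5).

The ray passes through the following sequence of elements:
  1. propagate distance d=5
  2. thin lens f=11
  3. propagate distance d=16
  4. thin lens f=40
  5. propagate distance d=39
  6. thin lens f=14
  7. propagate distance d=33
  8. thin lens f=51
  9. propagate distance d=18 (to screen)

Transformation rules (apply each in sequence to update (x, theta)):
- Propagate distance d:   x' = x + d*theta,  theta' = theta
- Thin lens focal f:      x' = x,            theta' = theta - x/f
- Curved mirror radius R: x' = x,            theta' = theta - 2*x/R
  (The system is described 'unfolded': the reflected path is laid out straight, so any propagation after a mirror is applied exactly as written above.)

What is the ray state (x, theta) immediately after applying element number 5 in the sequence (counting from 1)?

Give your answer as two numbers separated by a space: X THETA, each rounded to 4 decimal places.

Initial: x=3.0000 theta=-0.5000
After 1 (propagate distance d=5): x=0.5000 theta=-0.5000
After 2 (thin lens f=11): x=0.5000 theta=-6/11 (≈-0.5455)
After 3 (propagate distance d=16): x=-181/22 (≈-8.2273) theta=-6/11 (≈-0.5455)
After 4 (thin lens f=40): x=-181/22 (≈-8.2273) theta=-299/880 (≈-0.3398)
After 5 (propagate distance d=39): x=-18901/880 (≈-21.4784) theta=-299/880 (≈-0.3398)
Rounded to 4 decimal places: x = -21.4784, theta = -0.3398

Answer: -21.4784 -0.3398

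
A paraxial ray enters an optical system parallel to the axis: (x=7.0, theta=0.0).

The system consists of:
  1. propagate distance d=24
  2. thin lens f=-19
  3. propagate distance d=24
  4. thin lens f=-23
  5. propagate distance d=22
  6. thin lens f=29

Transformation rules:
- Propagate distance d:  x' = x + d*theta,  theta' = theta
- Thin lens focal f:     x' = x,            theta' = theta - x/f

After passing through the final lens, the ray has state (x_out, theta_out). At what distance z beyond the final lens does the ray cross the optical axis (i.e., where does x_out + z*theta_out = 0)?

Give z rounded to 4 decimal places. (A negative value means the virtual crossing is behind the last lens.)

Initial: x=7.0000 theta=0.0000
After 1 (propagate distance d=24): x=7.0000 theta=0.0000
After 2 (thin lens f=-19): x=7.0000 theta=7/19 (≈0.3684)
After 3 (propagate distance d=24): x=301/19 (≈15.8421) theta=7/19 (≈0.3684)
After 4 (thin lens f=-23): x=301/19 (≈15.8421) theta=462/437 (≈1.0572)
After 5 (propagate distance d=22): x=17087/437 (≈39.1007) theta=462/437 (≈1.0572)
After 6 (thin lens f=29): x=17087/437 (≈39.1007) theta=-3689/12673 (≈-0.2911)
z_focus = -x_out/theta_out = -(17087/437)/(-3689/12673) = 70789/527 ≈ 134.3245
Rounded to 4 decimal places: z = 134.3245

Answer: 134.3245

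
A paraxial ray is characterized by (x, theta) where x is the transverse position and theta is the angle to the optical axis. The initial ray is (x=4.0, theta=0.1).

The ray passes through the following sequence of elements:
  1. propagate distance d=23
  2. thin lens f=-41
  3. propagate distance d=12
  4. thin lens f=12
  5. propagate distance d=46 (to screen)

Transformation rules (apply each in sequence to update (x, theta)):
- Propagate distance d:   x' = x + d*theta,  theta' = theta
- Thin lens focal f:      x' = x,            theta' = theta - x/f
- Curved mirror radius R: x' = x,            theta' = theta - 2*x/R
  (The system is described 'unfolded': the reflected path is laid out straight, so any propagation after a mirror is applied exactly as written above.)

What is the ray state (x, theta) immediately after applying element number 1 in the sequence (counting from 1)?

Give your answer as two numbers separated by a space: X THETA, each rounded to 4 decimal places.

Answer: 6.3000 0.1000

Derivation:
Initial: x=4.0000 theta=0.1000
After 1 (propagate distance d=23): x=6.3000 theta=0.1000
Rounded to 4 decimal places: x = 6.3000, theta = 0.1000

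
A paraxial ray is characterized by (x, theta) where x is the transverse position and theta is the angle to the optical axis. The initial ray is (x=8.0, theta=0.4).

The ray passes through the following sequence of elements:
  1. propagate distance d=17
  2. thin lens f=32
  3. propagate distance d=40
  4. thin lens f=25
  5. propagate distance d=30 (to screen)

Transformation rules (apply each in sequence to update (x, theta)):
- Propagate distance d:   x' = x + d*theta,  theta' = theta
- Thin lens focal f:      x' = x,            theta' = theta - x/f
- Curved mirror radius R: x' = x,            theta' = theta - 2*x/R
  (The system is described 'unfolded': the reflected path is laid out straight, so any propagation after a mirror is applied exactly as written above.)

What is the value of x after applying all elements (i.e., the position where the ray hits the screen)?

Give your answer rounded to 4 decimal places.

Answer: -4.3350

Derivation:
Initial: x=8.0000 theta=0.4000
After 1 (propagate distance d=17): x=14.8000 theta=0.4000
After 2 (thin lens f=32): x=14.8000 theta=-0.0625
After 3 (propagate distance d=40): x=12.3000 theta=-0.0625
After 4 (thin lens f=25): x=12.3000 theta=-0.5545
After 5 (propagate distance d=30 (to screen)): x=-4.3350 theta=-0.5545
Rounded to 4 decimal places: x = -4.3350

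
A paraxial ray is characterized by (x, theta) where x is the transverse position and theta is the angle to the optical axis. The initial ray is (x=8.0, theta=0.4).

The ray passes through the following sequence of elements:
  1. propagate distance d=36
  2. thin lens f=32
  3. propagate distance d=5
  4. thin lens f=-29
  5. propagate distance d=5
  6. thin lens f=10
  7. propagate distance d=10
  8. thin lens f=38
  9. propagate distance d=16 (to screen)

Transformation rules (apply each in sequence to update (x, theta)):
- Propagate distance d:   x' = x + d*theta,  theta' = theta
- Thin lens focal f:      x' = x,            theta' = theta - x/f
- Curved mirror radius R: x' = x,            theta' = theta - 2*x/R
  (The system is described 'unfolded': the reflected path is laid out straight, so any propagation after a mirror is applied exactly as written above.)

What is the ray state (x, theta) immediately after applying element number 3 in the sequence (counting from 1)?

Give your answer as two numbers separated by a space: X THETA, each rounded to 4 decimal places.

Initial: x=8.0000 theta=0.4000
After 1 (propagate distance d=36): x=22.4000 theta=0.4000
After 2 (thin lens f=32): x=22.4000 theta=-0.3000
After 3 (propagate distance d=5): x=20.9000 theta=-0.3000
Rounded to 4 decimal places: x = 20.9000, theta = -0.3000

Answer: 20.9000 -0.3000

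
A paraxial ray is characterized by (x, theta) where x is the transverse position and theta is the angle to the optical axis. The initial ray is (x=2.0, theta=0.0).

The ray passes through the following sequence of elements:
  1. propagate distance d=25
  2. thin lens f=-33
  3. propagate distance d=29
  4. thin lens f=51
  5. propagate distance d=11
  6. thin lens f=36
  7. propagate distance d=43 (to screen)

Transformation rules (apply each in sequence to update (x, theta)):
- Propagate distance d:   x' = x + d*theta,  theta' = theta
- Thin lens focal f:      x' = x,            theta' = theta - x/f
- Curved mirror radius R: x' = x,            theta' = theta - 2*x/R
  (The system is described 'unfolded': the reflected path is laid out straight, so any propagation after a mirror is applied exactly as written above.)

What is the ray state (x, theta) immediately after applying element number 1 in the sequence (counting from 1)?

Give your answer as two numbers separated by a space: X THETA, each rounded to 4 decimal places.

Initial: x=2.0000 theta=0.0000
After 1 (propagate distance d=25): x=2.0000 theta=0.0000
Rounded to 4 decimal places: x = 2.0000, theta = 0.0000

Answer: 2.0000 0.0000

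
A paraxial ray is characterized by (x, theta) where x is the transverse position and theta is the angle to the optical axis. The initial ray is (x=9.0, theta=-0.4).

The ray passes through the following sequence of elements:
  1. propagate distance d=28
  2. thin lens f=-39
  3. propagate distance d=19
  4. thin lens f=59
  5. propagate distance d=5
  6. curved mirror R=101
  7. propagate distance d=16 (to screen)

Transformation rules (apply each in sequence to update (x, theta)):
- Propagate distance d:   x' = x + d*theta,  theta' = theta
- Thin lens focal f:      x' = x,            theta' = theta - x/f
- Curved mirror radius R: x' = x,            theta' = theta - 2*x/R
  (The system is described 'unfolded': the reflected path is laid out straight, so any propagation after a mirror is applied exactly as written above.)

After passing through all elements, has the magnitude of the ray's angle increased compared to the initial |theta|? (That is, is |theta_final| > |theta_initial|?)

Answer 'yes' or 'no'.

Initial: x=9.0000 theta=-0.4000
After 1 (propagate distance d=28): x=-2.2000 theta=-0.4000
After 2 (thin lens f=-39): x=-2.2000 theta=-89/195 (≈-0.4564)
After 3 (propagate distance d=19): x=-424/39 (≈-10.8718) theta=-89/195 (≈-0.4564)
After 4 (thin lens f=59): x=-424/39 (≈-10.8718) theta=-3131/11505 (≈-0.2721)
After 5 (propagate distance d=5): x=-28147/2301 (≈-12.2325) theta=-3131/11505 (≈-0.2721)
After 6 (curved mirror R=101): x=-28147/2301 (≈-12.2325) theta=-11587/387335 (≈-0.0299)
After 7 (propagate distance d=16 (to screen)): x=-14770411/1162005 (≈-12.7111) theta=-11587/387335 (≈-0.0299)
|theta_initial|=0.4000 |theta_final|=11587/387335 (≈0.0299) -> not increased

Answer: no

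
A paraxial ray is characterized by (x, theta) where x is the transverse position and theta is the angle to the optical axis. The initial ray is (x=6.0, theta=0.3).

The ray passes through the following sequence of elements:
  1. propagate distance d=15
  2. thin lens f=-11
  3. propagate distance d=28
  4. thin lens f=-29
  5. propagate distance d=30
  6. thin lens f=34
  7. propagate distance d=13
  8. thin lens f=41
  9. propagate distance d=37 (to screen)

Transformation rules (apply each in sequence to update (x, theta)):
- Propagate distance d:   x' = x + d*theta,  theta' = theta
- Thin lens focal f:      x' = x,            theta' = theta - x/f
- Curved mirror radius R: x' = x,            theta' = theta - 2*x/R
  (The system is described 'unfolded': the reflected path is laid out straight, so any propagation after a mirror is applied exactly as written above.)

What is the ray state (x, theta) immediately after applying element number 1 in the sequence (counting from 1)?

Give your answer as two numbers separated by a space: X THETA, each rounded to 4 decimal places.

Answer: 10.5000 0.3000

Derivation:
Initial: x=6.0000 theta=0.3000
After 1 (propagate distance d=15): x=10.5000 theta=0.3000
Rounded to 4 decimal places: x = 10.5000, theta = 0.3000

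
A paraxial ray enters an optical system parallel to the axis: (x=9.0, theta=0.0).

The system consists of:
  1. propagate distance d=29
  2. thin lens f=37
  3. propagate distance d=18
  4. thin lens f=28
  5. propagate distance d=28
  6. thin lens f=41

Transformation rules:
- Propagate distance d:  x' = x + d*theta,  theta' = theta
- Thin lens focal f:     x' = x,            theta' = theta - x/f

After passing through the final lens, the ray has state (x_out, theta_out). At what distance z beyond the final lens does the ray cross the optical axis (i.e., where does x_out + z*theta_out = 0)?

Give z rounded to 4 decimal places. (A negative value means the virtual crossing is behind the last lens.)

Initial: x=9.0000 theta=0.0000
After 1 (propagate distance d=29): x=9.0000 theta=0.0000
After 2 (thin lens f=37): x=9.0000 theta=-9/37 (≈-0.2432)
After 3 (propagate distance d=18): x=171/37 (≈4.6216) theta=-9/37 (≈-0.2432)
After 4 (thin lens f=28): x=171/37 (≈4.6216) theta=-423/1036 (≈-0.4083)
After 5 (propagate distance d=28): x=-252/37 (≈-6.8108) theta=-423/1036 (≈-0.4083)
After 6 (thin lens f=41): x=-252/37 (≈-6.8108) theta=-10287/42476 (≈-0.2422)
z_focus = -x_out/theta_out = -(-252/37)/(-10287/42476) = -32144/1143 ≈ -28.1225
Rounded to 4 decimal places: z = -28.1225

Answer: -28.1225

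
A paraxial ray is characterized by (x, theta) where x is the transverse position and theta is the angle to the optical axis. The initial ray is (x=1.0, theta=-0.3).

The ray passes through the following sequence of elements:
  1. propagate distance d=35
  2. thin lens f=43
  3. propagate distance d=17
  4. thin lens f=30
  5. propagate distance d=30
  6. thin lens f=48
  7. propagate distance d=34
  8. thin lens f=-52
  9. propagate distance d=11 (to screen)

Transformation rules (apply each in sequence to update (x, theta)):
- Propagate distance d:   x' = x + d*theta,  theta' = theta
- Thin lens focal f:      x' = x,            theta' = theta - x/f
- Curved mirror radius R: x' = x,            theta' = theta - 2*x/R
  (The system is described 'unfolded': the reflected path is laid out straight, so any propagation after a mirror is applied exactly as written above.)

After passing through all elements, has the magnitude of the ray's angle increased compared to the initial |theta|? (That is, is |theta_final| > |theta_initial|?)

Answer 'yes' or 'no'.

Initial: x=1.0000 theta=-0.3000
After 1 (propagate distance d=35): x=-9.5000 theta=-0.3000
After 2 (thin lens f=43): x=-9.5000 theta=-17/215 (≈-0.0791)
After 3 (propagate distance d=17): x=-4663/430 (≈-10.8442) theta=-17/215 (≈-0.0791)
After 4 (thin lens f=30): x=-4663/430 (≈-10.8442) theta=3643/12900 (≈0.2824)
After 5 (propagate distance d=30): x=-102/43 (≈-2.3721) theta=3643/12900 (≈0.2824)
After 6 (thin lens f=48): x=-102/43 (≈-2.3721) theta=8561/25800 (≈0.3318)
After 7 (propagate distance d=34): x=114937/12900 (≈8.9098) theta=8561/25800 (≈0.3318)
After 8 (thin lens f=-52): x=114937/12900 (≈8.9098) theta=337523/670800 (≈0.5032)
After 9 (propagate distance d=11 (to screen)): x=9689477/670800 (≈14.4447) theta=337523/670800 (≈0.5032)
|theta_initial|=0.3000 |theta_final|=337523/670800 (≈0.5032) -> increased

Answer: yes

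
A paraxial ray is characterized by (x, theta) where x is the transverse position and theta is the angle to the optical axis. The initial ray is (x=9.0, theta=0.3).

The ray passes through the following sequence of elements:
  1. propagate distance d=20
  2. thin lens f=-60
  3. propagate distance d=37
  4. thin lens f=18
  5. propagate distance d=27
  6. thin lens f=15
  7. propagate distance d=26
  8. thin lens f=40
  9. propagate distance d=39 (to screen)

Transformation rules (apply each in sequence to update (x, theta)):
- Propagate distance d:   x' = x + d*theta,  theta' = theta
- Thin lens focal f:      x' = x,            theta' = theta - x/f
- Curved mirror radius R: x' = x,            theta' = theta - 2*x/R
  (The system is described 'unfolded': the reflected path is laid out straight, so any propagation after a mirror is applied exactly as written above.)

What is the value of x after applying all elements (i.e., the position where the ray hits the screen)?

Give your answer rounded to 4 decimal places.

Answer: -48.6639

Derivation:
Initial: x=9.0000 theta=0.3000
After 1 (propagate distance d=20): x=15.0000 theta=0.3000
After 2 (thin lens f=-60): x=15.0000 theta=0.5500
After 3 (propagate distance d=37): x=35.3500 theta=0.5500
After 4 (thin lens f=18): x=35.3500 theta=-509/360 (≈-1.4139)
After 5 (propagate distance d=27): x=-2.8250 theta=-509/360 (≈-1.4139)
After 6 (thin lens f=15): x=-2.8250 theta=-1103/900 (≈-1.2256)
After 7 (propagate distance d=26): x=-62441/1800 (≈-34.6894) theta=-1103/900 (≈-1.2256)
After 8 (thin lens f=40): x=-62441/1800 (≈-34.6894) theta=-25799/72000 (≈-0.3583)
After 9 (propagate distance d=39 (to screen)): x=-3503801/72000 (≈-48.6639) theta=-25799/72000 (≈-0.3583)
Rounded to 4 decimal places: x = -48.6639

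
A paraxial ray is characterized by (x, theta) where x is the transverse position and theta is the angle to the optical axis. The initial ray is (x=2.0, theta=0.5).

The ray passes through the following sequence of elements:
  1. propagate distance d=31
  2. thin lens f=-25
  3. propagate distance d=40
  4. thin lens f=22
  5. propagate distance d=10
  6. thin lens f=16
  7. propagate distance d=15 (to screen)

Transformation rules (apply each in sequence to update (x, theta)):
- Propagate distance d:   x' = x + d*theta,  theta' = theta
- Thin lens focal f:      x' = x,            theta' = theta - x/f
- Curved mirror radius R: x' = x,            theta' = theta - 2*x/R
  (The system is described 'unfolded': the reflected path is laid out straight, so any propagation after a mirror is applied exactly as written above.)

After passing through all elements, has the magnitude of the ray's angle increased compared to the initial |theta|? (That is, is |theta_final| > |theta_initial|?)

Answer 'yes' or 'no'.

Answer: yes

Derivation:
Initial: x=2.0000 theta=0.5000
After 1 (propagate distance d=31): x=17.5000 theta=0.5000
After 2 (thin lens f=-25): x=17.5000 theta=1.2000
After 3 (propagate distance d=40): x=65.5000 theta=1.2000
After 4 (thin lens f=22): x=65.5000 theta=-391/220 (≈-1.7773)
After 5 (propagate distance d=10): x=525/11 (≈47.7273) theta=-391/220 (≈-1.7773)
After 6 (thin lens f=16): x=525/11 (≈47.7273) theta=-4189/880 (≈-4.7602)
After 7 (propagate distance d=15 (to screen)): x=-4167/176 (≈-23.6761) theta=-4189/880 (≈-4.7602)
|theta_initial|=0.5000 |theta_final|=4189/880 (≈4.7602) -> increased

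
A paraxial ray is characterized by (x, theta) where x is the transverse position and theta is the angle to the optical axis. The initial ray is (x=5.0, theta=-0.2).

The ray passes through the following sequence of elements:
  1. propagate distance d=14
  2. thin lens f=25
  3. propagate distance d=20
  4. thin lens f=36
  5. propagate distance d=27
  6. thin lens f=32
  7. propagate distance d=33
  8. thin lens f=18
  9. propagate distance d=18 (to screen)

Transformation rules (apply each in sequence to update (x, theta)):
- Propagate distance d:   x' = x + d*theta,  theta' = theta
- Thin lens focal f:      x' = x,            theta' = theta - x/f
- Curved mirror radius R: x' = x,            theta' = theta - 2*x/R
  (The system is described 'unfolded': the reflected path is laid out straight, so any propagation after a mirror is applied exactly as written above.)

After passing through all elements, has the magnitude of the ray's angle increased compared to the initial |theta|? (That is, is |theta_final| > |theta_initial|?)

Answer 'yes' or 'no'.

Answer: yes

Derivation:
Initial: x=5.0000 theta=-0.2000
After 1 (propagate distance d=14): x=2.2000 theta=-0.2000
After 2 (thin lens f=25): x=2.2000 theta=-0.2880
After 3 (propagate distance d=20): x=-3.5600 theta=-0.2880
After 4 (thin lens f=36): x=-3.5600 theta=-851/4500 (≈-0.1891)
After 5 (propagate distance d=27): x=-8.6660 theta=-851/4500 (≈-0.1891)
After 6 (thin lens f=32): x=-8.6660 theta=2353/28800 (≈0.0817)
After 7 (propagate distance d=33): x=-286553/48000 (≈-5.9699) theta=2353/28800 (≈0.0817)
After 8 (thin lens f=18): x=-286553/48000 (≈-5.9699) theta=357143/864000 (≈0.4134)
After 9 (propagate distance d=18 (to screen)): x=2353/1600 (≈1.4706) theta=357143/864000 (≈0.4134)
|theta_initial|=0.2000 |theta_final|=357143/864000 (≈0.4134) -> increased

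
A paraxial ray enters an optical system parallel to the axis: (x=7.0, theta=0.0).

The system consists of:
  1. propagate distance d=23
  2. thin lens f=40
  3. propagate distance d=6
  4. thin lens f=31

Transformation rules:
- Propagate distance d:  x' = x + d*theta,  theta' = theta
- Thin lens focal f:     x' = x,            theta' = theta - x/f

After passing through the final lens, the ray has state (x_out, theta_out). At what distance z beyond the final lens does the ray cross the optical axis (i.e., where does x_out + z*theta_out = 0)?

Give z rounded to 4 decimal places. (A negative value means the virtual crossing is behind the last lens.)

Answer: 16.2154

Derivation:
Initial: x=7.0000 theta=0.0000
After 1 (propagate distance d=23): x=7.0000 theta=0.0000
After 2 (thin lens f=40): x=7.0000 theta=-0.1750
After 3 (propagate distance d=6): x=5.9500 theta=-0.1750
After 4 (thin lens f=31): x=5.9500 theta=-91/248 (≈-0.3669)
z_focus = -x_out/theta_out = -(5.9500)/(-91/248) = 1054/65 ≈ 16.2154
Rounded to 4 decimal places: z = 16.2154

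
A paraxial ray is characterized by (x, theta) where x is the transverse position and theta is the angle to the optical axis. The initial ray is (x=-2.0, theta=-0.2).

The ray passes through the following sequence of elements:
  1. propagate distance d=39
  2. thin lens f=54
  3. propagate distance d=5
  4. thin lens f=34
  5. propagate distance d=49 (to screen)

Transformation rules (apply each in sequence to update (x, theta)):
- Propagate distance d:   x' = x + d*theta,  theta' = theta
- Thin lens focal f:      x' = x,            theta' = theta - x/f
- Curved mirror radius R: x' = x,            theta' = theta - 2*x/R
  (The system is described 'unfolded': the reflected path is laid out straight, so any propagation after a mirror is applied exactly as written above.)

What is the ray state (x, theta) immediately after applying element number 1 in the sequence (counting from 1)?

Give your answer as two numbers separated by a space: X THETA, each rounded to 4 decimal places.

Answer: -9.8000 -0.2000

Derivation:
Initial: x=-2.0000 theta=-0.2000
After 1 (propagate distance d=39): x=-9.8000 theta=-0.2000
Rounded to 4 decimal places: x = -9.8000, theta = -0.2000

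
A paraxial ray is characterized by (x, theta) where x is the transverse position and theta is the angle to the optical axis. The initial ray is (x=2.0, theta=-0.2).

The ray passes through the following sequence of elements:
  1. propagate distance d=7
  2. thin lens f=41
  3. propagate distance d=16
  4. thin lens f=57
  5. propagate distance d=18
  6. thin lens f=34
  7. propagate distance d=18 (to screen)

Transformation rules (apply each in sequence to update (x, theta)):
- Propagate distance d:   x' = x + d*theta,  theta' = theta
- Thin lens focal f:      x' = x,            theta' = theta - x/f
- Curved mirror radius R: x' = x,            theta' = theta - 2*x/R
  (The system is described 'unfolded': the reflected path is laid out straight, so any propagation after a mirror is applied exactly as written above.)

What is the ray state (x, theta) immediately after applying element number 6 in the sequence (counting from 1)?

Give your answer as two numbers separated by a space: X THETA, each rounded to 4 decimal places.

Answer: -5.8026 0.0058

Derivation:
Initial: x=2.0000 theta=-0.2000
After 1 (propagate distance d=7): x=0.6000 theta=-0.2000
After 2 (thin lens f=41): x=0.6000 theta=-44/205 (≈-0.2146)
After 3 (propagate distance d=16): x=-581/205 (≈-2.8341) theta=-44/205 (≈-0.2146)
After 4 (thin lens f=57): x=-581/205 (≈-2.8341) theta=-47/285 (≈-0.1649)
After 5 (propagate distance d=18): x=-22601/3895 (≈-5.8026) theta=-47/285 (≈-0.1649)
After 6 (thin lens f=34): x=-22601/3895 (≈-5.8026) theta=457/79458 (≈0.0058)
Rounded to 4 decimal places: x = -5.8026, theta = 0.0058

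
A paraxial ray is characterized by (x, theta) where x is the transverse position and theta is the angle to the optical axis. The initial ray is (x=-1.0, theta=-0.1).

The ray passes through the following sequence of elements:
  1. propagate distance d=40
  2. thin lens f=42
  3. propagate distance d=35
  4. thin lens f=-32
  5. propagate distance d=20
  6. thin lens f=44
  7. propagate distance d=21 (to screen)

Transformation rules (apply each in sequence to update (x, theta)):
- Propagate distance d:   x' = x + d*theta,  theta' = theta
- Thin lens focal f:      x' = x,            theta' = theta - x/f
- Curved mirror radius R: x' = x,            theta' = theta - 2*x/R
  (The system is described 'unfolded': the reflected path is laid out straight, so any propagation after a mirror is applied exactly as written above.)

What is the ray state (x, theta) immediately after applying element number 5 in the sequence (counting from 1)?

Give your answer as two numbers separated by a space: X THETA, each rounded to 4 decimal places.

Initial: x=-1.0000 theta=-0.1000
After 1 (propagate distance d=40): x=-5.0000 theta=-0.1000
After 2 (thin lens f=42): x=-5.0000 theta=2/105 (≈0.0190)
After 3 (propagate distance d=35): x=-13/3 (≈-4.3333) theta=2/105 (≈0.0190)
After 4 (thin lens f=-32): x=-13/3 (≈-4.3333) theta=-391/3360 (≈-0.1164)
After 5 (propagate distance d=20): x=-373/56 (≈-6.6607) theta=-391/3360 (≈-0.1164)
Rounded to 4 decimal places: x = -6.6607, theta = -0.1164

Answer: -6.6607 -0.1164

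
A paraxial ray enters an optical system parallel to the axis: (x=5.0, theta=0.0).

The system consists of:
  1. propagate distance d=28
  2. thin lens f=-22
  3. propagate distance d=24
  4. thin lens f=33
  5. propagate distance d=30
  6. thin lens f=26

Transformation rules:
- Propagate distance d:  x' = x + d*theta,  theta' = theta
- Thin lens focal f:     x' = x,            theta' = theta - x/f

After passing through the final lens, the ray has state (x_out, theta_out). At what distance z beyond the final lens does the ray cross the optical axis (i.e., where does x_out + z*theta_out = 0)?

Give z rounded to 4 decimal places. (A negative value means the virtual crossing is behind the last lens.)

Answer: 20.0055

Derivation:
Initial: x=5.0000 theta=0.0000
After 1 (propagate distance d=28): x=5.0000 theta=0.0000
After 2 (thin lens f=-22): x=5.0000 theta=5/22 (≈0.2273)
After 3 (propagate distance d=24): x=115/11 (≈10.4545) theta=5/22 (≈0.2273)
After 4 (thin lens f=33): x=115/11 (≈10.4545) theta=-65/726 (≈-0.0895)
After 5 (propagate distance d=30): x=940/121 (≈7.7686) theta=-65/726 (≈-0.0895)
After 6 (thin lens f=26): x=940/121 (≈7.7686) theta=-3665/9438 (≈-0.3883)
z_focus = -x_out/theta_out = -(940/121)/(-3665/9438) = 14664/733 ≈ 20.0055
Rounded to 4 decimal places: z = 20.0055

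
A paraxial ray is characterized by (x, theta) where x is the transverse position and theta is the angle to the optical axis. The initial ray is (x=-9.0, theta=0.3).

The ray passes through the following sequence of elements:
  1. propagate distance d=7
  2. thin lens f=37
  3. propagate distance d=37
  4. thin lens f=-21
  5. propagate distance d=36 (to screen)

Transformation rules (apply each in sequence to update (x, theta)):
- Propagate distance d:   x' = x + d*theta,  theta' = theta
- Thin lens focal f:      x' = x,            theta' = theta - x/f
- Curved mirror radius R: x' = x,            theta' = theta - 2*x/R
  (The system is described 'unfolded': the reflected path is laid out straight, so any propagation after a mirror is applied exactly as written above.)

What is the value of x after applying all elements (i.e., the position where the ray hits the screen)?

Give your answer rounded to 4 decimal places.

Initial: x=-9.0000 theta=0.3000
After 1 (propagate distance d=7): x=-6.9000 theta=0.3000
After 2 (thin lens f=37): x=-6.9000 theta=18/37 (≈0.4865)
After 3 (propagate distance d=37): x=11.1000 theta=18/37 (≈0.4865)
After 4 (thin lens f=-21): x=11.1000 theta=2629/2590 (≈1.0151)
After 5 (propagate distance d=36 (to screen)): x=123393/2590 (≈47.6421) theta=2629/2590 (≈1.0151)
Rounded to 4 decimal places: x = 47.6421

Answer: 47.6421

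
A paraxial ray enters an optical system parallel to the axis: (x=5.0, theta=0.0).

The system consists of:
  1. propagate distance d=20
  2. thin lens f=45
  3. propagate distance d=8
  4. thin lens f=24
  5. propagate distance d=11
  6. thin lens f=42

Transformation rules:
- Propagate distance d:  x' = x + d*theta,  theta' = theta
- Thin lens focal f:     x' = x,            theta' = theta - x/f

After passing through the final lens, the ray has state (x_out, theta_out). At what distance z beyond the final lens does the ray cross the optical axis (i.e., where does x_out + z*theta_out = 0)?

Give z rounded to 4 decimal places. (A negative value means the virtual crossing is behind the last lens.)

Answer: 3.2796

Derivation:
Initial: x=5.0000 theta=0.0000
After 1 (propagate distance d=20): x=5.0000 theta=0.0000
After 2 (thin lens f=45): x=5.0000 theta=-1/9 (≈-0.1111)
After 3 (propagate distance d=8): x=37/9 (≈4.1111) theta=-1/9 (≈-0.1111)
After 4 (thin lens f=24): x=37/9 (≈4.1111) theta=-61/216 (≈-0.2824)
After 5 (propagate distance d=11): x=217/216 (≈1.0046) theta=-61/216 (≈-0.2824)
After 6 (thin lens f=42): x=217/216 (≈1.0046) theta=-397/1296 (≈-0.3063)
z_focus = -x_out/theta_out = -(217/216)/(-397/1296) = 1302/397 ≈ 3.2796
Rounded to 4 decimal places: z = 3.2796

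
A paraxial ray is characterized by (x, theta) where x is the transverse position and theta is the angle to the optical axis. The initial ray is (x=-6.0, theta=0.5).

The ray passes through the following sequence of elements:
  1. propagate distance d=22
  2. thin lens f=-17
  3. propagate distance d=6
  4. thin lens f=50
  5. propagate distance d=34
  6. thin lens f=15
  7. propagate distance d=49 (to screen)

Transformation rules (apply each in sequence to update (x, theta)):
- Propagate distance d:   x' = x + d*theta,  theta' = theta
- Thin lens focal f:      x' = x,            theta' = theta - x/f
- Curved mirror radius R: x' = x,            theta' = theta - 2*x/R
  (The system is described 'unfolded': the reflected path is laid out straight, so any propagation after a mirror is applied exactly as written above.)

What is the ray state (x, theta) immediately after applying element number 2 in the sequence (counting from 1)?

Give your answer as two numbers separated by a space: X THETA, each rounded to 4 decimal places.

Answer: 5.0000 0.7941

Derivation:
Initial: x=-6.0000 theta=0.5000
After 1 (propagate distance d=22): x=5.0000 theta=0.5000
After 2 (thin lens f=-17): x=5.0000 theta=27/34 (≈0.7941)
Rounded to 4 decimal places: x = 5.0000, theta = 0.7941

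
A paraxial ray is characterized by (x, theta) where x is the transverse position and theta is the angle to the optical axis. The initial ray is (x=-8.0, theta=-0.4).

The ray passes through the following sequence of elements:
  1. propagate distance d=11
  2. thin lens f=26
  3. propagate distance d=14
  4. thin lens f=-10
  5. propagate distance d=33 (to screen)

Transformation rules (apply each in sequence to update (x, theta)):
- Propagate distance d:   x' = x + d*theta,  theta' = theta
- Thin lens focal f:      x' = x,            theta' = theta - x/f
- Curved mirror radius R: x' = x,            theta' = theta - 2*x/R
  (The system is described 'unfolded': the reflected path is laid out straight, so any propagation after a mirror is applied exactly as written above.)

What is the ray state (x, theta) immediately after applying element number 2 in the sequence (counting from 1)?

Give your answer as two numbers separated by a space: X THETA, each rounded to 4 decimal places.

Answer: -12.4000 0.0769

Derivation:
Initial: x=-8.0000 theta=-0.4000
After 1 (propagate distance d=11): x=-12.4000 theta=-0.4000
After 2 (thin lens f=26): x=-12.4000 theta=1/13 (≈0.0769)
Rounded to 4 decimal places: x = -12.4000, theta = 0.0769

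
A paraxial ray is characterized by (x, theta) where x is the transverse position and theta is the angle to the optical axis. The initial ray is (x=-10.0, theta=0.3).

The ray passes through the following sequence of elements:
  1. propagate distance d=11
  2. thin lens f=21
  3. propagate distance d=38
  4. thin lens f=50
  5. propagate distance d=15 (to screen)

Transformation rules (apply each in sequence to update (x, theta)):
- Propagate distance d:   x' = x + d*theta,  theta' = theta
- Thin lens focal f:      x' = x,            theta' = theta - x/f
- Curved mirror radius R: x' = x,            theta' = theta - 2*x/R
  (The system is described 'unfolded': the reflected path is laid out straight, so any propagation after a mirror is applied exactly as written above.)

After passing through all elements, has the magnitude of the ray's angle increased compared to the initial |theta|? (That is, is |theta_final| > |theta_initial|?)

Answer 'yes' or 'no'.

Initial: x=-10.0000 theta=0.3000
After 1 (propagate distance d=11): x=-6.7000 theta=0.3000
After 2 (thin lens f=21): x=-6.7000 theta=13/21 (≈0.6190)
After 3 (propagate distance d=38): x=3533/210 (≈16.8238) theta=13/21 (≈0.6190)
After 4 (thin lens f=50): x=3533/210 (≈16.8238) theta=989/3500 (≈0.2826)
After 5 (propagate distance d=15 (to screen)): x=44231/2100 (≈21.0624) theta=989/3500 (≈0.2826)
|theta_initial|=0.3000 |theta_final|=989/3500 (≈0.2826) -> not increased

Answer: no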